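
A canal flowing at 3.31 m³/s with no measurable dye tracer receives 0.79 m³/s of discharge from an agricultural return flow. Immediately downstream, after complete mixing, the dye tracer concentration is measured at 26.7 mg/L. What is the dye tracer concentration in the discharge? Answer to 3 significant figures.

139 mg/L

Mass balance: 3.310·0 + 0.7900·Cₑ = 4.100·26.70
→ Cₑ = (4.100·26.70 − 3.310·0) / 0.7900 = 138.6 mg/L.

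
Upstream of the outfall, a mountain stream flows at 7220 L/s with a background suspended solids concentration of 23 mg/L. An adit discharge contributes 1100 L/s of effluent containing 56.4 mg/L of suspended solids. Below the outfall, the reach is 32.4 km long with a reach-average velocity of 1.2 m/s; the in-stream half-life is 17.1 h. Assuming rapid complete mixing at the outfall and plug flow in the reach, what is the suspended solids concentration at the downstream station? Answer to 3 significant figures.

20.2 mg/L

Flow-weighted average: C = (7220·23.00 + 1100·56.40) / 8320 = 228100/8320 = 27.42 mg/L.
Travel time t = 32.4·1000 / 1.2 = 27000 s = 7.500 h.
Half-life 17.1 h → k = ln 2 / 17.1 = 0.04053 h⁻¹ = 0.9728 d⁻¹.
First-order decay: C = 27.42·exp(−k·t) = 27.42·0.7379 = 20.23 mg/L.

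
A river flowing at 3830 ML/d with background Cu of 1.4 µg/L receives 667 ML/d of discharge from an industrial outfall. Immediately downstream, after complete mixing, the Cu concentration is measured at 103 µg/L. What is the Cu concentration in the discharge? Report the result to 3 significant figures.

Mass balance: 3830·1.400 + 667.0·Cₑ = 4497·103.0
→ Cₑ = (4497·103.0 − 3830·1.400) / 667.0 = 686.4 µg/L.

686 µg/L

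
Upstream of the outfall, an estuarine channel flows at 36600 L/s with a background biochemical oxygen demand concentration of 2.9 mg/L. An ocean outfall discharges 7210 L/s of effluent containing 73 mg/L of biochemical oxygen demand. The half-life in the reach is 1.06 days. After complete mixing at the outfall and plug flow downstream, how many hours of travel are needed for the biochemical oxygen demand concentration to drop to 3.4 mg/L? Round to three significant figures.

53.1 h

Flow-weighted average: C = (36600·2.900 + 7210·73.00) / 43810 = 632500/43810 = 14.44 mg/L.
Half-life 1.06 d → k = ln 2 / 1.06 = 0.6539 d⁻¹.
14.44·exp(−k·t) = 3.4 → t = ln(14.44/3.4)/k = 191100 s = 53.07 h.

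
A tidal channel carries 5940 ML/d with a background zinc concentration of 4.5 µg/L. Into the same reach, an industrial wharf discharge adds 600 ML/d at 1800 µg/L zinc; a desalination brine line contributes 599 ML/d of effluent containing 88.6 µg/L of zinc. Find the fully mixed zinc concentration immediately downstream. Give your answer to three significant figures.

162 µg/L

After mixing, C = (5940·4.500 + 600.0·1800 + 599.0·88.60) / 7139 = 1160000/7139 = 162.5 µg/L.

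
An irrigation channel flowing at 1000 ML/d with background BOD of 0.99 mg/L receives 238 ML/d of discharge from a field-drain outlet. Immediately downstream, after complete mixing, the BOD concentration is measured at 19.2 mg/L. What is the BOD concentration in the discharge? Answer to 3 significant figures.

Mass balance: 1000·0.9900 + 238.0·Cₑ = 1238·19.20
→ Cₑ = (1238·19.20 − 1000·0.9900) / 238.0 = 95.71 mg/L.

95.7 mg/L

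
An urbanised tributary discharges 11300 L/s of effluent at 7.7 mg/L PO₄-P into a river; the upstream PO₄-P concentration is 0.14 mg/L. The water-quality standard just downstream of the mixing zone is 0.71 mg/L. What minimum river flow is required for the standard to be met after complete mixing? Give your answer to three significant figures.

Set C_mix = 0.71: (Q·0.1400 + 11300·7.700) / (Q + 11300) = 0.71
→ Q = 11300·(7.700 − 0.71)/(0.71 − 0.1400) = 138600 L/s.

139000 L/s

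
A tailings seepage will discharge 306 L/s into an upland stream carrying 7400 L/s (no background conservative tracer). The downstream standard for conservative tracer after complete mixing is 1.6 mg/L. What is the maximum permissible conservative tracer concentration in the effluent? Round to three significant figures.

40.3 mg/L

At the limit, (Qr·Cr + Qe·Cₑ)/(Qr + Qe) = 1.6:
Cₑ = (7706·1.6 − 7400·0) / 306.0 = 40.29 mg/L.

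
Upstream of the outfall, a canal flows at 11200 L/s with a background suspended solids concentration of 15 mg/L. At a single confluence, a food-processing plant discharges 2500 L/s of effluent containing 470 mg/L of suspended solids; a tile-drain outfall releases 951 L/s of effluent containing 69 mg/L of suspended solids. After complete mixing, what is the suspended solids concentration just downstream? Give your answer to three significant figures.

Mixed concentration C = ΣQC/ΣQ = (11200·15.00 + 2500·470.0 + 951.0·69.00) / 14650 = 1409000/14650 = 96.14 mg/L.

96.1 mg/L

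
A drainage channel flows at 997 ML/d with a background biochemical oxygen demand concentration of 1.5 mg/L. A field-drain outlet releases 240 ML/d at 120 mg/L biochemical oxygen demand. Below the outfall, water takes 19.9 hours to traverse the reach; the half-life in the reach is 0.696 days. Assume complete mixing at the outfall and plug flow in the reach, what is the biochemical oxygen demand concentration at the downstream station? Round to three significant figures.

Mass balance: C = (997.0·1.500 + 240.0·120.0) / 1237 = 30300/1237 = 24.49 mg/L.
Half-life 0.696 d → k = ln 2 / 0.696 = 0.9959 d⁻¹.
Decay over the reach: 24.49·exp(−kt) = 24.49·0.4379 = 10.72 mg/L.

10.7 mg/L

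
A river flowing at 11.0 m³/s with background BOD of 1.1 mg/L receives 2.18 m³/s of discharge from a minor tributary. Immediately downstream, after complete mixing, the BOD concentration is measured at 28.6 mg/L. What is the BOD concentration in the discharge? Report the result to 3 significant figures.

Mass balance: 11.00·1.100 + 2.180·Cₑ = 13.18·28.60
→ Cₑ = (13.18·28.60 − 11.00·1.100) / 2.180 = 167.4 mg/L.

167 mg/L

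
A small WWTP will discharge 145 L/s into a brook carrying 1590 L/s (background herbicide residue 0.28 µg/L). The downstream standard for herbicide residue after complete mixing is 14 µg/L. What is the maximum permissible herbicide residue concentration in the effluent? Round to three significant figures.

164 µg/L

At the limit, (Qr·Cr + Qe·Cₑ)/(Qr + Qe) = 14:
Cₑ = (1735·14 − 1590·0.2800) / 145.0 = 164.4 µg/L.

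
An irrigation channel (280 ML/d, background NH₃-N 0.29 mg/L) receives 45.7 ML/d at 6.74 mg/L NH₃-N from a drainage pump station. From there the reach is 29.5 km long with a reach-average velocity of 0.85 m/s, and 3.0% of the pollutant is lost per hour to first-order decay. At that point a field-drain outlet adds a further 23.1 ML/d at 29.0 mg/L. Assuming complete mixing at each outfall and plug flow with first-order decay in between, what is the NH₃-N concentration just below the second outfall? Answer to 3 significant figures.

Mass balance: C = (280.0·0.2900 + 45.70·6.740) / 325.7 = 389.2/325.7 = 1.195 mg/L; combined flow 325.7 ML/d.
Travel time t = 29.5·1000 / 0.85 = 34710 s = 9.641 h.
3.0%/h lost → k = −ln(1 − 0.03) = 0.03046 h⁻¹.
First-order decay: C = 1.195·exp(−k·t) = 1.195·0.7455 = 0.8909 mg/L.
Second outfall: C = (325.7·0.8909 + 23.10·29.00)/348.8 = 2.753 mg/L.

2.75 mg/L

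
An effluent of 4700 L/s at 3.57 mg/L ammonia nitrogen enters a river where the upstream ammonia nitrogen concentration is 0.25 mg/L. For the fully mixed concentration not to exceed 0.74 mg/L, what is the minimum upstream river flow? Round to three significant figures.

27100 L/s

Set C_mix = 0.74: (Q·0.2500 + 4700·3.570) / (Q + 4700) = 0.74
→ Q = 4700·(3.570 − 0.74)/(0.74 − 0.2500) = 27140 L/s.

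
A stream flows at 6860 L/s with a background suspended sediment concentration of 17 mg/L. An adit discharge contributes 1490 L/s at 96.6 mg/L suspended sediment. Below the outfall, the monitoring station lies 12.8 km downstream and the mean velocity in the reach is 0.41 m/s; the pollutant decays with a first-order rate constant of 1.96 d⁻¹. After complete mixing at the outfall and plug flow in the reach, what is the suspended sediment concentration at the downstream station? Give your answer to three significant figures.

15.4 mg/L

Mass balance: C = (6860·17.00 + 1490·96.60) / 8350 = 260600/8350 = 31.20 mg/L.
Travel time t = 12.8·1000 / 0.41 = 31220 s = 8.672 h.
Applying C = C₀e^(−kt): 31.20 × 0.4925 = 15.37 mg/L.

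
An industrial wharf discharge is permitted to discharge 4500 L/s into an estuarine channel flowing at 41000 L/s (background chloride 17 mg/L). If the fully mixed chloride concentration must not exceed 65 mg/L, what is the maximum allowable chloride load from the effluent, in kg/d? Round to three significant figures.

195000 kg/d

Mass balance at the limit: 41000·17.00 + 4500·Cₑ = 45500·65 → Cₑ = 502.3 mg/L.
4500 L/s = 4.500 m³/s. Load = 4.500 m³/s × 502.3 g/m³ × 86 400 s/d = 195300 kg/d.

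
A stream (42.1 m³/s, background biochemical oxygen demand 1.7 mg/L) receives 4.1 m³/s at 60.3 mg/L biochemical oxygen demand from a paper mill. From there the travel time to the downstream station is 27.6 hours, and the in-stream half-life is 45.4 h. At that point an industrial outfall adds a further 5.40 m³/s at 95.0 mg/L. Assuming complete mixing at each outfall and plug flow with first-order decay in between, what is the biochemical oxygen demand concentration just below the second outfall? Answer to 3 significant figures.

Mixed concentration C = ΣQC/ΣQ = (42.10·1.700 + 4.100·60.30) / 46.20 = 318.8/46.20 = 6.900 mg/L; combined flow 46.20 m³/s.
Half-life 45.4 h → k = ln 2 / 45.4 = 0.01527 h⁻¹ = 0.3664 d⁻¹.
Applying C = C₀e^(−kt): 6.900 × 0.6561 = 4.528 mg/L.
At the second outfall, C = (46.20·4.528 + 5.400·95.00) / (46.20 + 5.400) = 14.00 mg/L.

14.0 mg/L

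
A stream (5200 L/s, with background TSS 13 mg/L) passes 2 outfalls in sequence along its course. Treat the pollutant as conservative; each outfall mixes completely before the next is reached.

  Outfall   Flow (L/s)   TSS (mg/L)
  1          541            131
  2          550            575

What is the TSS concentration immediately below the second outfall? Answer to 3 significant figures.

72.3 mg/L

Below outfall 1: Q → 5741 L/s, C = (5200·13.00 + 541.0·131.0)/5741 = 24.12 mg/L.
Below outfall 2: Q → 6291 L/s, C = (5741·24.12 + 550.0·575.0)/6291 = 72.28 mg/L.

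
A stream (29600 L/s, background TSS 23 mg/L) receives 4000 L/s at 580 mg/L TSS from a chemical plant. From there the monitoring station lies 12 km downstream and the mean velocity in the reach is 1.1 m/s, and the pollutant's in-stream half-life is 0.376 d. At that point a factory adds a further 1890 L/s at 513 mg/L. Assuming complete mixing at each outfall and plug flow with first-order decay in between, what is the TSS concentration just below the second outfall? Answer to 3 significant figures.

94.3 mg/L

Mixed concentration C = ΣQC/ΣQ = (29600·23.00 + 4000·580.0) / 33600 = 3001000/33600 = 89.31 mg/L; combined flow 33600 L/s.
Travel time t = 12·1000 / 1.1 = 10910 s = 3.030 h.
Half-life 0.376 d → k = ln 2 / 0.376 = 1.843 d⁻¹.
Decay over the reach: 89.31·exp(−kt) = 89.31·0.7923 = 70.76 mg/L.
At the second outfall, C = (33600·70.76 + 1890·513.0) / (33600 + 1890) = 94.31 mg/L.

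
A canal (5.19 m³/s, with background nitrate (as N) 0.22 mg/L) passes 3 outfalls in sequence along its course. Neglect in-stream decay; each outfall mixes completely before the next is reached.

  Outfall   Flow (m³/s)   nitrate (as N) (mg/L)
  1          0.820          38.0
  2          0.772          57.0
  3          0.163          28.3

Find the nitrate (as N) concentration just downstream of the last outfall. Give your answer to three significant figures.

After outfall 1: Q = 5.190 + 0.8200 = 6.010 m³/s; C = (5.190·0.2200 + 0.8200·38.00)/6.010 = 5.375 mg/L.
After outfall 2: Q = 6.010 + 0.7720 = 6.782 m³/s; C = (6.010·5.375 + 0.7720·57.00)/6.782 = 11.25 mg/L.
After outfall 3: Q = 6.782 + 0.1630 = 6.945 m³/s; C = (6.782·11.25 + 0.1630·28.30)/6.945 = 11.65 mg/L.

11.7 mg/L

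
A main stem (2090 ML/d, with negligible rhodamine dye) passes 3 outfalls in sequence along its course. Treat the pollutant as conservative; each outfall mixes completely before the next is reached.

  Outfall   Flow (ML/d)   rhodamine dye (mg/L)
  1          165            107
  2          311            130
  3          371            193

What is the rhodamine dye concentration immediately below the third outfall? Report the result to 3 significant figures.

Below outfall 1: Q → 2255 ML/d, C = (2090·0 + 165.0·107.0)/2255 = 7.829 mg/L.
Below outfall 2: Q → 2566 ML/d, C = (2255·7.829 + 311.0·130.0)/2566 = 22.64 mg/L.
Below outfall 3: Q → 2937 ML/d, C = (2566·22.64 + 371.0·193.0)/2937 = 44.16 mg/L.

44.2 mg/L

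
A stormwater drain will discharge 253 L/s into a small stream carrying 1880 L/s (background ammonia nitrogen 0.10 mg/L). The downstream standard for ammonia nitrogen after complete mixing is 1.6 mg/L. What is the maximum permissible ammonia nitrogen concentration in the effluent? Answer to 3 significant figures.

At the limit, (Qr·Cr + Qe·Cₑ)/(Qr + Qe) = 1.6:
Cₑ = (2133·1.6 − 1880·0.1000) / 253.0 = 12.75 mg/L.

12.7 mg/L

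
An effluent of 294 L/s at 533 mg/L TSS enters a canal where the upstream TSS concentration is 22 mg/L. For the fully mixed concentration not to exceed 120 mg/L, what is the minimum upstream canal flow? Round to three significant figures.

1240 L/s

Set C_mix = 120: (Q·22.00 + 294.0·533.0) / (Q + 294.0) = 120
→ Q = 294.0·(533.0 − 120)/(120 − 22.00) = 1239 L/s.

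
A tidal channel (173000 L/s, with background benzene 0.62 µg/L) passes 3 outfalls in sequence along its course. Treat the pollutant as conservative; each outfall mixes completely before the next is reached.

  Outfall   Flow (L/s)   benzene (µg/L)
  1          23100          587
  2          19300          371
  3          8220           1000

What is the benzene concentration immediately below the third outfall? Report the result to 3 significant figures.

130 µg/L

After outfall 1: Q = 173000 + 23100 = 196100 L/s; C = (173000·0.6200 + 23100·587.0)/196100 = 69.69 µg/L.
After outfall 2: Q = 196100 + 19300 = 215400 L/s; C = (196100·69.69 + 19300·371.0)/215400 = 96.69 µg/L.
After outfall 3: Q = 215400 + 8220 = 223600 L/s; C = (215400·96.69 + 8220·1000)/223600 = 129.9 µg/L.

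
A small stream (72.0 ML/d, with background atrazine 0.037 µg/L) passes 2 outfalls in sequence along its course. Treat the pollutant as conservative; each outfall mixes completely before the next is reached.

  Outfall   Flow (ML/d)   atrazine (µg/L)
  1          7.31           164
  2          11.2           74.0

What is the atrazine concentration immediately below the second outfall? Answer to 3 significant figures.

22.4 µg/L

Below outfall 1: Q → 79.31 ML/d, C = (72.00·0.03700 + 7.310·164.0)/79.31 = 15.15 µg/L.
Below outfall 2: Q → 90.51 ML/d, C = (79.31·15.15 + 11.20·74.00)/90.51 = 22.43 µg/L.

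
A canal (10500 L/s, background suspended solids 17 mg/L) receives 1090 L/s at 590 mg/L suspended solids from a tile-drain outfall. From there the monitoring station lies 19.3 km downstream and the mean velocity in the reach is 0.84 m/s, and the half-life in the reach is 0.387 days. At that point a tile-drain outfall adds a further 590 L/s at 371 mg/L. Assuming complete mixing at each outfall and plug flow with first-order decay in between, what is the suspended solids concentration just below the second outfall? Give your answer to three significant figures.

Flow-weighted average: C = (10500·17.00 + 1090·590.0) / 11590 = 821600/11590 = 70.89 mg/L; combined flow 11590 L/s.
Travel time t = 19.3·1000 / 0.84 = 22980 s = 6.382 h.
Half-life 0.387 d → k = ln 2 / 0.387 = 1.791 d⁻¹.
Applying C = C₀e^(−kt): 70.89 × 0.6211 = 44.03 mg/L.
At the second outfall, C = (11590·44.03 + 590.0·371.0) / (11590 + 590.0) = 59.87 mg/L.

59.9 mg/L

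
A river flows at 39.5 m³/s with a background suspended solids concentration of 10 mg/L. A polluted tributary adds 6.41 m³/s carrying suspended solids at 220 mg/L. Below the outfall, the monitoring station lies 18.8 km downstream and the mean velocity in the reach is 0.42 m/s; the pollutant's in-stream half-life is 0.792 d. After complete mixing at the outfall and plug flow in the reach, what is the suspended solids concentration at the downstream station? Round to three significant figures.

25.0 mg/L

Mass balance: C = (39.50·10.00 + 6.410·220.0) / 45.91 = 1805/45.91 = 39.32 mg/L.
Travel time t = 18.8·1000 / 0.42 = 44760 s = 12.43 h.
Half-life 0.792 d → k = ln 2 / 0.792 = 0.8752 d⁻¹.
First-order decay: C = 39.32·exp(−k·t) = 39.32·0.6355 = 24.99 mg/L.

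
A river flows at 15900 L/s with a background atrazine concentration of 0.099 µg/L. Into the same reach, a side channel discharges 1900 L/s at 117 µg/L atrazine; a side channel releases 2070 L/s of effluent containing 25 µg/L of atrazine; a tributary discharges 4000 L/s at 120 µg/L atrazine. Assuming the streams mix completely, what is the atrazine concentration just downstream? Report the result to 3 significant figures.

Conservation of mass: C = (15900·0.09900 + 1900·117.0 + 2070·25.00 + 4000·120.0) / 23870 = 755600/23870 = 31.66 µg/L.

31.7 µg/L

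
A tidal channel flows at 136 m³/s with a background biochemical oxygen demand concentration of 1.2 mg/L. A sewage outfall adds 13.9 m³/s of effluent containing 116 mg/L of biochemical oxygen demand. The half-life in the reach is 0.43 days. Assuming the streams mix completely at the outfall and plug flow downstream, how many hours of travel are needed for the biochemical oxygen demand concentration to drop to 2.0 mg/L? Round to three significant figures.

Conservation of mass: C = (136.0·1.200 + 13.90·116.0) / 149.9 = 1776/149.9 = 11.85 mg/L.
Half-life 0.43 d → k = ln 2 / 0.43 = 1.612 d⁻¹.
11.85·exp(−k·t) = 2.0 → t = ln(11.85/2.0)/k = 95340 s = 26.48 h.

26.5 h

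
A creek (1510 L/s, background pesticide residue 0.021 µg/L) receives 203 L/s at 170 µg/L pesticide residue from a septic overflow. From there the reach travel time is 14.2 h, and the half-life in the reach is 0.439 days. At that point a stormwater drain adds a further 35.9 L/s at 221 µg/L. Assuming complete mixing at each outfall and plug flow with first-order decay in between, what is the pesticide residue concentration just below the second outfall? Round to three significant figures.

Mixed concentration C = ΣQC/ΣQ = (1510·0.02100 + 203.0·170.0) / 1713 = 34540/1713 = 20.16 µg/L; combined flow 1713 L/s.
Half-life 0.439 d → k = ln 2 / 0.439 = 1.579 d⁻¹.
First-order decay: C = 20.16·exp(−k·t) = 20.16·0.3929 = 7.923 µg/L.
At the second outfall, C = (1713·7.923 + 35.90·221.0) / (1713 + 35.90) = 12.30 µg/L.

12.3 µg/L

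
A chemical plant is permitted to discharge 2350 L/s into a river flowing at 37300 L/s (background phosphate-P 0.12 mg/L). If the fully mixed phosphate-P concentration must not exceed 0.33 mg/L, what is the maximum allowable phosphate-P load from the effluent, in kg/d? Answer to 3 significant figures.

744 kg/d

Mass balance at the limit: 37300·0.1200 + 2350·Cₑ = 39650·0.33 → Cₑ = 3.663 mg/L.
2350 L/s = 2.350 m³/s. Load = 2.350 m³/s × 3.663 g/m³ × 86 400 s/d = 743.8 kg/d.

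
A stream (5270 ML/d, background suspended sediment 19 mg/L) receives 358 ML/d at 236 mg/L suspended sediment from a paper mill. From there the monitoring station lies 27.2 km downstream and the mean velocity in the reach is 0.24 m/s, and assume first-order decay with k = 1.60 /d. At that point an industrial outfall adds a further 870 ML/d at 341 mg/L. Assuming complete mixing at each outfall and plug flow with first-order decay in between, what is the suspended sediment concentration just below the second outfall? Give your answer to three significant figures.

49.1 mg/L

Mass balance: C = (5270·19.00 + 358.0·236.0) / 5628 = 184600/5628 = 32.80 mg/L; combined flow 5628 ML/d.
Travel time t = 27.2·1000 / 0.24 = 113300 s = 31.48 h.
Applying C = C₀e^(−kt): 32.80 × 0.1226 = 4.022 mg/L.
Second outfall: C = (5628·4.022 + 870.0·341.0)/6498 = 49.14 mg/L.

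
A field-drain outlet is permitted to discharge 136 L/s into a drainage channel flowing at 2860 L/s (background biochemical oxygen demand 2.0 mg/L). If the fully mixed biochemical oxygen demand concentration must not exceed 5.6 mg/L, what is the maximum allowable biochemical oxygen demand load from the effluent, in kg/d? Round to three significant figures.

Mass balance at the limit: 2860·2.000 + 136.0·Cₑ = 2996·5.6 → Cₑ = 81.31 mg/L.
136.0 L/s = 0.1360 m³/s. Load = 0.1360 m³/s × 81.31 g/m³ × 86 400 s/d = 955.4 kg/d.

955 kg/d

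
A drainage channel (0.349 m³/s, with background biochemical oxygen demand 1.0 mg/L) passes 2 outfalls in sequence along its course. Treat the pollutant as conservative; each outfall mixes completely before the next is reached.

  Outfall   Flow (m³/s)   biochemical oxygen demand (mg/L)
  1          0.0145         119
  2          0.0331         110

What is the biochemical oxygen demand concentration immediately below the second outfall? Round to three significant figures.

14.4 mg/L

Outfall 1: combined Q = 0.3635 m³/s; C = (0.3490·1.000 + 0.01450·119.0)/0.3635 = 5.707 mg/L.
Outfall 2: combined Q = 0.3966 m³/s; C = (0.3635·5.707 + 0.03310·110.0)/0.3966 = 14.41 mg/L.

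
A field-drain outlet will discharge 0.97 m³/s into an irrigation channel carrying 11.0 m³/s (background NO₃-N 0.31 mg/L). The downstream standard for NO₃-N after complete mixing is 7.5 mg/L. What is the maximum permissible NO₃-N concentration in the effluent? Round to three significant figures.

At the limit, (Qr·Cr + Qe·Cₑ)/(Qr + Qe) = 7.5:
Cₑ = (11.97·7.5 − 11.00·0.3100) / 0.9700 = 89.04 mg/L.

89.0 mg/L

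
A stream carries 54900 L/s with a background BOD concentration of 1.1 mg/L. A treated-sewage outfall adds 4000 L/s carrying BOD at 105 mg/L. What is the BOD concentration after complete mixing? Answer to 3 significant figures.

Conservation of mass: C = (54900·1.100 + 4000·105.0) / 58900 = 480400/58900 = 8.156 mg/L.

8.16 mg/L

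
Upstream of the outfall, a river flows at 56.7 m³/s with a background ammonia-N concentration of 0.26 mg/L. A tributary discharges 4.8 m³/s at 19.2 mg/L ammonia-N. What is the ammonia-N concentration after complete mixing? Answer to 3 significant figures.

After mixing, C = (56.70·0.2600 + 4.800·19.20) / 61.50 = 106.9/61.50 = 1.738 mg/L.

1.74 mg/L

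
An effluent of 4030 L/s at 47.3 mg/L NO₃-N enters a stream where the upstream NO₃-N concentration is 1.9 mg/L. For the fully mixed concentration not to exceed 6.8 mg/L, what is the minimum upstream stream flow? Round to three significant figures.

Set C_mix = 6.8: (Q·1.900 + 4030·47.30) / (Q + 4030) = 6.8
→ Q = 4030·(47.30 − 6.8)/(6.8 − 1.900) = 33310 L/s.

33300 L/s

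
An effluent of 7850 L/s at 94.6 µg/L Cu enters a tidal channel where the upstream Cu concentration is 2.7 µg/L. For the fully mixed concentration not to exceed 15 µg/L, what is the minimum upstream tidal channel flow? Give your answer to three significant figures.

50800 L/s

Set C_mix = 15: (Q·2.700 + 7850·94.60) / (Q + 7850) = 15
→ Q = 7850·(94.60 − 15)/(15 − 2.700) = 50800 L/s.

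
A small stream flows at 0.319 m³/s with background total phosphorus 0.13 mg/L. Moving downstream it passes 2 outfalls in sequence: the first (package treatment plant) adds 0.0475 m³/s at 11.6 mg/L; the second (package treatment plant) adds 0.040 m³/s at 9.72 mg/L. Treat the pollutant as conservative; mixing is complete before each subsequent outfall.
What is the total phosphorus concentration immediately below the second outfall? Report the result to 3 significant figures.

Outfall 1: combined Q = 0.3665 m³/s; C = (0.3190·0.1300 + 0.04750·11.60)/0.3665 = 1.617 mg/L.
Outfall 2: combined Q = 0.4065 m³/s; C = (0.3665·1.617 + 0.04000·9.720)/0.4065 = 2.414 mg/L.

2.41 mg/L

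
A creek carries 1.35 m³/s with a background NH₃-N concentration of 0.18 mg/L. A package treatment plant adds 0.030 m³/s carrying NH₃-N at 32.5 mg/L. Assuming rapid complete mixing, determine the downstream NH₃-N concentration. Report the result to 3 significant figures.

0.883 mg/L

Conservation of mass: C = (1.350·0.1800 + 0.03000·32.50) / 1.380 = 1.218/1.380 = 0.8826 mg/L.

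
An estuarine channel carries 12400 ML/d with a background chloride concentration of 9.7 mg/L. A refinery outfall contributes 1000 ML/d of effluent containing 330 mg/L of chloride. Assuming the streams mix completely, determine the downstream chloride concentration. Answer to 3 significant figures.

Mass balance: C = (12400·9.700 + 1000·330.0) / 13400 = 450300/13400 = 33.60 mg/L.

33.6 mg/L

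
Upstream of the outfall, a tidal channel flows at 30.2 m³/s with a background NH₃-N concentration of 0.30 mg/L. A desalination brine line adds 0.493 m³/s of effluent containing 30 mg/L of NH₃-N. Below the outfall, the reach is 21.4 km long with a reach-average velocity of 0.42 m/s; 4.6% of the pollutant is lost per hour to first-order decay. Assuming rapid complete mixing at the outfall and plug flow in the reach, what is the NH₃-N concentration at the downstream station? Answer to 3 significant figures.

0.399 mg/L

After mixing, C = (30.20·0.3000 + 0.4930·30.00) / 30.69 = 23.85/30.69 = 0.7771 mg/L.
Travel time t = 21.4·1000 / 0.42 = 50950 s = 14.15 h.
4.6%/h lost → k = −ln(1 − 0.046) = 0.04709 h⁻¹.
First-order decay: C = 0.7771·exp(−k·t) = 0.7771·0.5135 = 0.3990 mg/L.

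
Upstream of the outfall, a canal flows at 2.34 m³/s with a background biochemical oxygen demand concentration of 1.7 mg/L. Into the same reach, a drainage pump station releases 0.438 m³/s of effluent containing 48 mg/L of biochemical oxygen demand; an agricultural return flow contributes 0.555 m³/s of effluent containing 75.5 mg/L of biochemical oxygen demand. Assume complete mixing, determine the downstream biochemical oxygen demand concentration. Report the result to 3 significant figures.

Conservation of mass: C = (2.340·1.700 + 0.4380·48.00 + 0.5550·75.50) / 3.333 = 66.90/3.333 = 20.07 mg/L.

20.1 mg/L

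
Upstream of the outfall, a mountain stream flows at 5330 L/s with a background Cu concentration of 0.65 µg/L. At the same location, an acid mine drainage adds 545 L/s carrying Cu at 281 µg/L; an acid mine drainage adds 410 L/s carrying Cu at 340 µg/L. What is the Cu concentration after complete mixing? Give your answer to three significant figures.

47.1 µg/L

Mass balance: C = (5330·0.6500 + 545.0·281.0 + 410.0·340.0) / 6285 = 296000/6285 = 47.10 µg/L.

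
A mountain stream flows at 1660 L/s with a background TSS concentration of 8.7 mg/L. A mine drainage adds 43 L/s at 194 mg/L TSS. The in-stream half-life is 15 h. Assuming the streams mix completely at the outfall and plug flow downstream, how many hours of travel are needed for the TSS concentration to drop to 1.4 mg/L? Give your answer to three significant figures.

Mass balance: C = (1660·8.700 + 43.00·194.0) / 1703 = 22780/1703 = 13.38 mg/L.
Half-life 15 h → k = ln 2 / 15 = 0.04621 h⁻¹ = 1.109 d⁻¹.
13.38·exp(−k·t) = 1.4 → t = ln(13.38/1.4)/k = 175800 s = 48.85 h.

48.8 h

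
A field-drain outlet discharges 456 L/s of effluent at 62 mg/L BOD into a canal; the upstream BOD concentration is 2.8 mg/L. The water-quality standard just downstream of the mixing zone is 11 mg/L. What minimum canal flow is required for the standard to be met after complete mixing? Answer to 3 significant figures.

2840 L/s

Set C_mix = 11: (Q·2.800 + 456.0·62.00) / (Q + 456.0) = 11
→ Q = 456.0·(62.00 − 11)/(11 − 2.800) = 2836 L/s.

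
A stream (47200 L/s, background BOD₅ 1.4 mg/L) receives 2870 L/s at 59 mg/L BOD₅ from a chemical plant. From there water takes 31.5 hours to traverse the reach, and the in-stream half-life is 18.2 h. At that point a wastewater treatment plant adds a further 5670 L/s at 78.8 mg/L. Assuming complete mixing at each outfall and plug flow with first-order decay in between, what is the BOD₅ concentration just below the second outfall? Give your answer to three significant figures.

Mass balance: C = (47200·1.400 + 2870·59.00) / 50070 = 235400/50070 = 4.702 mg/L; combined flow 50070 L/s.
Half-life 18.2 h → k = ln 2 / 18.2 = 0.03809 h⁻¹ = 0.9140 d⁻¹.
Applying C = C₀e^(−kt): 4.702 × 0.3013 = 1.417 mg/L.
At the second outfall, C = (50070·1.417 + 5670·78.80) / (50070 + 5670) = 9.288 mg/L.

9.29 mg/L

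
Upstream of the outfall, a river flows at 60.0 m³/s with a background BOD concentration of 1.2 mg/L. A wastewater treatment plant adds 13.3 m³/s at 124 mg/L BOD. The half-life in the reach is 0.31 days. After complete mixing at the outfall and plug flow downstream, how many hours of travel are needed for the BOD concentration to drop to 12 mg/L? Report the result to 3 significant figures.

7.21 h

Mass balance: C = (60.00·1.200 + 13.30·124.0) / 73.30 = 1721/73.30 = 23.48 mg/L.
Half-life 0.31 d → k = ln 2 / 0.31 = 2.236 d⁻¹.
23.48·exp(−k·t) = 12 → t = ln(23.48/12)/k = 25940 s = 7.206 h.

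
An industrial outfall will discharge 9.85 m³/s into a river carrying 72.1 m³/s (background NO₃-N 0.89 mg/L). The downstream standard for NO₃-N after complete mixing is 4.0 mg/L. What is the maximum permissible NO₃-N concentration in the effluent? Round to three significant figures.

At the limit, (Qr·Cr + Qe·Cₑ)/(Qr + Qe) = 4.0:
Cₑ = (81.95·4.0 − 72.10·0.8900) / 9.850 = 26.76 mg/L.

26.8 mg/L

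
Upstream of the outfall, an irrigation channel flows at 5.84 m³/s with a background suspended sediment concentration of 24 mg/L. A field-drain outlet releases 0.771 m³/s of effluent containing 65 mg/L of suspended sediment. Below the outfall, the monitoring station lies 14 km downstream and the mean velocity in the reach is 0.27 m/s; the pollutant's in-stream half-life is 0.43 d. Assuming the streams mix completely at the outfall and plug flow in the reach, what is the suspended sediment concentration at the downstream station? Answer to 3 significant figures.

Conservation of mass: C = (5.840·24.00 + 0.7710·65.00) / 6.611 = 190.3/6.611 = 28.78 mg/L.
Travel time t = 14·1000 / 0.27 = 51850 s = 14.40 h.
Half-life 0.43 d → k = ln 2 / 0.43 = 1.612 d⁻¹.
Decay over the reach: 28.78·exp(−kt) = 28.78·0.3801 = 10.94 mg/L.

10.9 mg/L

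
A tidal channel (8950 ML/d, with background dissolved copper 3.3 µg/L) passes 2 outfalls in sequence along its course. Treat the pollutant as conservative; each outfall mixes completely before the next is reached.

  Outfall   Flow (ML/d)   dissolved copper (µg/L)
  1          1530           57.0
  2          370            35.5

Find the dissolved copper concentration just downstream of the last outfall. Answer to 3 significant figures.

12.0 µg/L

Outfall 1: combined Q = 10480 ML/d; C = (8950·3.300 + 1530·57.00)/10480 = 11.14 µg/L.
Outfall 2: combined Q = 10850 ML/d; C = (10480·11.14 + 370.0·35.50)/10850 = 11.97 µg/L.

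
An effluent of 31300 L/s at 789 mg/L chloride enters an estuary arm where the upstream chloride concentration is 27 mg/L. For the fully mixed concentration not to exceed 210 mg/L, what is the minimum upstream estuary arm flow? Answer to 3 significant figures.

99000 L/s

Set C_mix = 210: (Q·27.00 + 31300·789.0) / (Q + 31300) = 210
→ Q = 31300·(789.0 − 210)/(210 − 27.00) = 99030 L/s.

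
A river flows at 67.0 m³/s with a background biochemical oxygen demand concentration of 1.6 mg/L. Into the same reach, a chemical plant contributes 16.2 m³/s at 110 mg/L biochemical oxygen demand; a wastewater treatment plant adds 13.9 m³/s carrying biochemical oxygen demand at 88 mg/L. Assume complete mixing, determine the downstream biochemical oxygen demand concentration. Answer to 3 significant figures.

After mixing, C = (67.00·1.600 + 16.20·110.0 + 13.90·88.00) / 97.10 = 3112/97.10 = 32.05 mg/L.

32.1 mg/L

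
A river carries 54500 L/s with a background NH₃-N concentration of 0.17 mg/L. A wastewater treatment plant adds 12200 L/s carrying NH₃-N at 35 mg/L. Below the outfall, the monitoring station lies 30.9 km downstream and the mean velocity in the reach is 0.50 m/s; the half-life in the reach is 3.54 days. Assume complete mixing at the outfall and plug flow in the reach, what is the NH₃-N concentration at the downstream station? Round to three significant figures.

5.69 mg/L

After mixing, C = (54500·0.1700 + 12200·35.00) / 66700 = 436300/66700 = 6.541 mg/L.
Travel time t = 30.9·1000 / 0.50 = 61800 s = 17.17 h.
Half-life 3.54 d → k = ln 2 / 3.54 = 0.1958 d⁻¹.
After decay, C = 6.541 × e^(−kt) = 6.541 × 0.8693 = 5.686 mg/L.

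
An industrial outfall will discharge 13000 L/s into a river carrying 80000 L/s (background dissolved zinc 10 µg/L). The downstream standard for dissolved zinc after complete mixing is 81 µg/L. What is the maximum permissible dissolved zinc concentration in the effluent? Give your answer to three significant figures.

At the limit, (Qr·Cr + Qe·Cₑ)/(Qr + Qe) = 81:
Cₑ = (93000·81 − 80000·10.00) / 13000 = 517.9 µg/L.

518 µg/L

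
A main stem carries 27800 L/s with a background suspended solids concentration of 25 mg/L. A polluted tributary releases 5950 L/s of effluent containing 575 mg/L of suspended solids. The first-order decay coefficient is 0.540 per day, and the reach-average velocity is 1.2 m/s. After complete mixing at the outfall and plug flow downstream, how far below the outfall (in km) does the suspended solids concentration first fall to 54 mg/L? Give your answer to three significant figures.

Mass balance: C = (27800·25.00 + 5950·575.0) / 33750 = 4116000/33750 = 122.0 mg/L.
Set 122.0·exp(−k·t) = 54 → t = ln(122.0/54)/k = 130400 s = 36.21 h.
Distance = v·t = 1.2·130400 = 156400 m = 156.4 km.

156 km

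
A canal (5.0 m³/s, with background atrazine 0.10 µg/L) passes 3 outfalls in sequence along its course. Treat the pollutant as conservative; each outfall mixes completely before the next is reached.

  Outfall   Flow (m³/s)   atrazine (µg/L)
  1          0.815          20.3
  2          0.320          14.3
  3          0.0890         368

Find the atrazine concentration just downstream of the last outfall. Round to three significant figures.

After outfall 1: Q = 5.000 + 0.8150 = 5.815 m³/s; C = (5.000·0.1000 + 0.8150·20.30)/5.815 = 2.931 µg/L.
After outfall 2: Q = 5.815 + 0.3200 = 6.135 m³/s; C = (5.815·2.931 + 0.3200·14.30)/6.135 = 3.524 µg/L.
After outfall 3: Q = 6.135 + 0.08900 = 6.224 m³/s; C = (6.135·3.524 + 0.08900·368.0)/6.224 = 8.736 µg/L.

8.74 µg/L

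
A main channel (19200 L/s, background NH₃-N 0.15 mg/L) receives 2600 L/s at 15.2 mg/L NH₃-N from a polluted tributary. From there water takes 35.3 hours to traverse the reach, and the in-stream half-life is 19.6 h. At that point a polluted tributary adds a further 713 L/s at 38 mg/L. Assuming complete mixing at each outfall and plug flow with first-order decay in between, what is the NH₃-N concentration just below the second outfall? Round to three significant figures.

1.74 mg/L

Conservation of mass: C = (19200·0.1500 + 2600·15.20) / 21800 = 42400/21800 = 1.945 mg/L; combined flow 21800 L/s.
Half-life 19.6 h → k = ln 2 / 19.6 = 0.03536 h⁻¹ = 0.8488 d⁻¹.
Applying C = C₀e^(−kt): 1.945 × 0.2870 = 0.5581 mg/L.
Second outfall: C = (21800·0.5581 + 713.0·38.00)/22510 = 1.744 mg/L.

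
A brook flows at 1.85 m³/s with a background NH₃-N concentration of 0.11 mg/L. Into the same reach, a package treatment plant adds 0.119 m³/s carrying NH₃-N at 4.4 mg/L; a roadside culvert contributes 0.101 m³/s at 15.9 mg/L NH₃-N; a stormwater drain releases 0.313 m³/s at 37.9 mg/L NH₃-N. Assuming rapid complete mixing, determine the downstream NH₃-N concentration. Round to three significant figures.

Conservation of mass: C = (1.850·0.1100 + 0.1190·4.400 + 0.1010·15.90 + 0.3130·37.90) / 2.383 = 14.20/2.383 = 5.957 mg/L.

5.96 mg/L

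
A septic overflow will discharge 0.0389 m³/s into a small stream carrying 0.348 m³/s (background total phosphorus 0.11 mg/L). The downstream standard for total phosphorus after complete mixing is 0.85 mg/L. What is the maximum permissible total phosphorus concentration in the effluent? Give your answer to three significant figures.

7.47 mg/L

At the limit, (Qr·Cr + Qe·Cₑ)/(Qr + Qe) = 0.85:
Cₑ = (0.3869·0.85 − 0.3480·0.1100) / 0.03890 = 7.470 mg/L.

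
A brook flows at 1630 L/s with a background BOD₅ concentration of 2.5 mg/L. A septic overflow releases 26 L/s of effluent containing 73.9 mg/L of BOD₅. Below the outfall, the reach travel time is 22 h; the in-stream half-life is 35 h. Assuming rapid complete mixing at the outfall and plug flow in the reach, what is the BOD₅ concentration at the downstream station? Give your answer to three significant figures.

2.34 mg/L

Conservation of mass: C = (1630·2.500 + 26.00·73.90) / 1656 = 5996/1656 = 3.621 mg/L.
Half-life 35 h → k = ln 2 / 35 = 0.01980 h⁻¹ = 0.4753 d⁻¹.
Decay over the reach: 3.621·exp(−kt) = 3.621·0.6468 = 2.342 mg/L.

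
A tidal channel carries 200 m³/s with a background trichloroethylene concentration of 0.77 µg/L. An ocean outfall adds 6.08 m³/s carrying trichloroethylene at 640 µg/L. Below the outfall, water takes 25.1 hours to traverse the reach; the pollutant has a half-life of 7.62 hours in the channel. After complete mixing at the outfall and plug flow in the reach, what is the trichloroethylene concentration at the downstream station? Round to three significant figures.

Mass balance: C = (200.0·0.7700 + 6.080·640.0) / 206.1 = 4045/206.1 = 19.63 µg/L.
Half-life 7.62 h → k = ln 2 / 7.62 = 0.09096 h⁻¹ = 2.183 d⁻¹.
Applying C = C₀e^(−kt): 19.63 × 0.1020 = 2.001 µg/L.

2.00 µg/L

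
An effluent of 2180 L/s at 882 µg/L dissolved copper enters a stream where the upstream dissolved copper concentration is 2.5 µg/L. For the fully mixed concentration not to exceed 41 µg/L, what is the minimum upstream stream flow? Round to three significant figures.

Set C_mix = 41: (Q·2.500 + 2180·882.0) / (Q + 2180) = 41
→ Q = 2180·(882.0 − 41)/(41 − 2.500) = 47620 L/s.

47600 L/s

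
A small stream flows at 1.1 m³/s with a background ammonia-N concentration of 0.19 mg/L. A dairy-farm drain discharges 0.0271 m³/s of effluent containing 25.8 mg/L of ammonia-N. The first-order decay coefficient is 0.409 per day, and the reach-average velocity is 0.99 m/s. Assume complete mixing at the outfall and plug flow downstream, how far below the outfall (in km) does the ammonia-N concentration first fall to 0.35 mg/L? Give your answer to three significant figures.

Mixed concentration C = ΣQC/ΣQ = (1.100·0.1900 + 0.02710·25.80) / 1.127 = 0.9082/1.127 = 0.8058 mg/L.
Set 0.8058·exp(−k·t) = 0.35 → t = ln(0.8058/0.35)/k = 176200 s = 48.93 h.
Distance = v·t = 0.99·176200 = 174400 m = 174.4 km.

174 km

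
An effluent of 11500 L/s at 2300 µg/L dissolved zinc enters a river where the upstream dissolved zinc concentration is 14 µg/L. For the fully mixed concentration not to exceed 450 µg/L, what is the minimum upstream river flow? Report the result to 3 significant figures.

48800 L/s

Set C_mix = 450: (Q·14.00 + 11500·2300) / (Q + 11500) = 450
→ Q = 11500·(2300 − 450)/(450 − 14.00) = 48800 L/s.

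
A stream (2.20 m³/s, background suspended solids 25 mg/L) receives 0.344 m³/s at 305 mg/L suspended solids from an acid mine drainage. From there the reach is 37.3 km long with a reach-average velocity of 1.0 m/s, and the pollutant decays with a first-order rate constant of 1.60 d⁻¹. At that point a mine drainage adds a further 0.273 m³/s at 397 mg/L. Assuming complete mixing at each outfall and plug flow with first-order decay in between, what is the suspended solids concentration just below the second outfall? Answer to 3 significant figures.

66.9 mg/L

Mass balance: C = (2.200·25.00 + 0.3440·305.0) / 2.544 = 159.9/2.544 = 62.86 mg/L; combined flow 2.544 m³/s.
Travel time t = 37.3·1000 / 1.0 = 37300 s = 10.36 h.
Applying C = C₀e^(−kt): 62.86 × 0.5012 = 31.51 mg/L.
Second outfall: C = (2.544·31.51 + 0.2730·397.0)/2.817 = 66.93 mg/L.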